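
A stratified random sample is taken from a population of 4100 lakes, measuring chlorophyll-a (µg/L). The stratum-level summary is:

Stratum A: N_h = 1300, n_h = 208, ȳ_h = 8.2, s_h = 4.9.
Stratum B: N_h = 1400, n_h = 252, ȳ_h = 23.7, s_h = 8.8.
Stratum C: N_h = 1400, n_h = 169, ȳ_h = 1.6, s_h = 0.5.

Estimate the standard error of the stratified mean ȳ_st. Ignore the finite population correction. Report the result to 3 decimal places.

V̂(ȳ_st) = Σ W_h² s_h²/n_h, with W_h = N_h/N and N = 4100:
  stratum A: (1300/4100)²·4.9²/208 = 0.0116051
  stratum B: (1400/4100)²·8.8²/252 = 0.0358305
  stratum C: (1400/4100)²·0.5²/169 = 0.000172481
V̂(ȳ_st) = 0.0476081
SE(ȳ_st) = √0.0476081 = 0.218193

SE(ȳ_st) ≈ 0.218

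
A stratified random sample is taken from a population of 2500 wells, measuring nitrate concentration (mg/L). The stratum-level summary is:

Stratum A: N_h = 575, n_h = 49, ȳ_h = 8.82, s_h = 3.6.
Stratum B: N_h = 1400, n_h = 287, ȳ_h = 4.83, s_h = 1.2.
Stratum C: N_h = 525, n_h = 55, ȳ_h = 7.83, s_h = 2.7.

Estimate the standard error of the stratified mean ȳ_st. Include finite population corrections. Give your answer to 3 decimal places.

V̂(ȳ_st) = Σ W_h² (1 − n_h/N_h) s_h²/n_h, with W_h = N_h/N and N = 2500:
  stratum A: (575/2500)²·(1 − 49/575)·3.6²/49 = 0.0127992
  stratum B: (1400/2500)²·(1 − 287/1400)·1.2²/287 = 0.0012509
  stratum C: (525/2500)²·(1 − 55/525)·2.7²/55 = 0.00523289
V̂(ȳ_st) = 0.019283
SE(ȳ_st) = √0.019283 = 0.138863

SE(ȳ_st) ≈ 0.139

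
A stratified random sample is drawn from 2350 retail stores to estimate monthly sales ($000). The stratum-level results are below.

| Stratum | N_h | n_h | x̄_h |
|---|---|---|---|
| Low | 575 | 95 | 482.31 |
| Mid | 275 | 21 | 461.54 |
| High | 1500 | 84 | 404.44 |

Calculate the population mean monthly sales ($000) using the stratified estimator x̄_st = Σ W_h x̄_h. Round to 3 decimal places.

N = Σ N_h = 2350. Stratum weights W_h = N_h/N.
x̄_st = (575·482.31 + 275·461.54 + 1500·404.44) / 2350 = 430.17521

x̄_st ≈ 430.175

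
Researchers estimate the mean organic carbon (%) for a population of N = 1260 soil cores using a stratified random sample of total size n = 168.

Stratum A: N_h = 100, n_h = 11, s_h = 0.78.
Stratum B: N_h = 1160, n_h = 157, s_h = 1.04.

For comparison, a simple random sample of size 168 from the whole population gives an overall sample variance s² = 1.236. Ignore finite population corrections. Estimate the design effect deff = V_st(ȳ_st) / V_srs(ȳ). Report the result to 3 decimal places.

V̂(ȳ_st) = Σ W_h² s_h²/n_h, with W_h = N_h/N and N = 1260:
  stratum A: (100/1260)²·0.78²/11 = 0.000348382
  stratum B: (1160/1260)²·1.04²/157 = 0.00583905
V_st = 0.00618743
V_srs = s²/n = 1.236/168 = 0.00735714
deff = V_st / V_srs = 0.00618743/0.00735714 = 0.8410

deff ≈ 0.841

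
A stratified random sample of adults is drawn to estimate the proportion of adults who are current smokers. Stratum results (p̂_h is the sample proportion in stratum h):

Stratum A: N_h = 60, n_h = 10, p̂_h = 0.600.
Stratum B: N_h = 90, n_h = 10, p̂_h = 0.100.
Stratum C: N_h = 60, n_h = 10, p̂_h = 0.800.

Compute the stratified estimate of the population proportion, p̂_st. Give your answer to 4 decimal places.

N = 210; stratum weights W_h = N_h/N.
p̂_st = Σ W_h p̂_h = (60·0.600 + 90·0.100 + 60·0.800)/210 = 0.44286

p̂_st ≈ 0.4429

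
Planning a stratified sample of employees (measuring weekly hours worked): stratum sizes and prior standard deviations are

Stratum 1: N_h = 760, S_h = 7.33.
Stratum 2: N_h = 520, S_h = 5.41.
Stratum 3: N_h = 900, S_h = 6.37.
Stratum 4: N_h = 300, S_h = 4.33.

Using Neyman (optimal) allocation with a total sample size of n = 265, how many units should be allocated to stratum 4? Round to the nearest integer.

Neyman allocation: n_h = n · N_h S_h / Σ N_i S_i, with n = 265.
  stratum 1: N_h·S_h = 760·7.33 = 5570.80
  stratum 2: N_h·S_h = 520·5.41 = 2813.20
  stratum 3: N_h·S_h = 900·6.37 = 5733.00
  stratum 4: N_h·S_h = 300·4.33 = 1299.00
Σ N_h S_h = 15416.00
n for stratum 4 = 265·1299.00/15416.00 = 22.330 → 22

22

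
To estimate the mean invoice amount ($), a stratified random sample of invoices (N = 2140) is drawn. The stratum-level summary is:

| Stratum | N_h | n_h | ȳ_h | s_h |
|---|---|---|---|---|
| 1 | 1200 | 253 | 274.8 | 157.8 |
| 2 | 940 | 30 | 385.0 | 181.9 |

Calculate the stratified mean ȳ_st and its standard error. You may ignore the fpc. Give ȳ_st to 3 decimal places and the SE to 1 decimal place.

ȳ_st ≈ 323.206, SE ≈ 15.6

ȳ_st = Σ W_h ȳ_h = (1200·274.8 + 940·385.0)/2140 = 323.20561
V̂(ȳ_st) = Σ W_h² s_h²/n_h, with W_h = N_h/N and N = 2140:
  stratum 1: (1200/2140)²·157.8²/253 = 30.9477
  stratum 2: (940/2140)²·181.9²/30 = 212.8
V̂(ȳ_st) = 243.748
SE(ȳ_st) = √243.748 = 15.6124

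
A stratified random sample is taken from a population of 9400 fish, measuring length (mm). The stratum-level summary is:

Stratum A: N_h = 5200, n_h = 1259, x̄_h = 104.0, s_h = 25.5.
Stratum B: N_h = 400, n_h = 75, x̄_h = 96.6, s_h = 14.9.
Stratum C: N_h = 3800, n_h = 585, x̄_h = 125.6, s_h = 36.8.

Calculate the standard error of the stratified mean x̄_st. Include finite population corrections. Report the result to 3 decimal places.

V̂(x̄_st) = Σ W_h² (1 − n_h/N_h) s_h²/n_h, with W_h = N_h/N and N = 9400:
  stratum A: (5200/9400)²·(1 − 1259/5200)·25.5²/1259 = 0.119787
  stratum B: (400/9400)²·(1 − 75/400)·14.9²/75 = 0.00435511
  stratum C: (3800/9400)²·(1 − 585/3800)·36.8²/585 = 0.320073
V̂(x̄_st) = 0.444215
SE(x̄_st) = √0.444215 = 0.666494

SE(x̄_st) ≈ 0.666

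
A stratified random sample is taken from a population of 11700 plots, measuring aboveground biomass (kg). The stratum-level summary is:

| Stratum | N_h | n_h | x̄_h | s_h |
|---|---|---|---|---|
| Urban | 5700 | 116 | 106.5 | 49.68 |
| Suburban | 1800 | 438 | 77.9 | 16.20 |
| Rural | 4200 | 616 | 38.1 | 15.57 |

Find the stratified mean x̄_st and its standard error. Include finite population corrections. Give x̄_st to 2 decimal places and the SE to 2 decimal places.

x̄_st = Σ W_h x̄_h = (5700·106.5 + 1800·77.9 + 4200·38.1)/11700 = 77.54615
V̂(x̄_st) = Σ W_h² (1 − n_h/N_h) s_h²/n_h, with W_h = N_h/N and N = 11700:
  stratum Urban: (5700/11700)²·(1 − 116/5700)·49.68²/116 = 4.94713
  stratum Suburban: (1800/11700)²·(1 − 438/1800)·16.20²/438 = 0.0107308
  stratum Rural: (4200/11700)²·(1 − 616/4200)·15.57²/616 = 0.0432755
V̂(x̄_st) = 5.00114
SE(x̄_st) = √5.00114 = 2.23632

x̄_st ≈ 77.55, SE ≈ 2.24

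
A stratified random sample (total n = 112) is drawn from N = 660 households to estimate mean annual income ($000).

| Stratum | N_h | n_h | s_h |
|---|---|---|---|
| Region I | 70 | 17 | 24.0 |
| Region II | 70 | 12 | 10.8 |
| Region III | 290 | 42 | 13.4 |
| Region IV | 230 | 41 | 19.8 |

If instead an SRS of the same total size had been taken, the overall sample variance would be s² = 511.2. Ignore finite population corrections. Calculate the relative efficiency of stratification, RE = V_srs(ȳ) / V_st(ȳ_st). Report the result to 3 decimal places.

V̂(ȳ_st) = Σ W_h² s_h²/n_h, with W_h = N_h/N and N = 660:
  stratum Region I: (70/660)²·24.0²/17 = 0.381138
  stratum Region II: (70/660)²·10.8²/12 = 0.109339
  stratum Region III: (290/660)²·13.4²/42 = 0.825408
  stratum Region IV: (230/660)²·19.8²/41 = 1.16122
V_st = 2.4771
V_srs = s²/n = 511.2/112 = 4.56429
Relative efficiency = V_srs / V_st = 4.56429/2.4771 = 1.8426

RE ≈ 1.843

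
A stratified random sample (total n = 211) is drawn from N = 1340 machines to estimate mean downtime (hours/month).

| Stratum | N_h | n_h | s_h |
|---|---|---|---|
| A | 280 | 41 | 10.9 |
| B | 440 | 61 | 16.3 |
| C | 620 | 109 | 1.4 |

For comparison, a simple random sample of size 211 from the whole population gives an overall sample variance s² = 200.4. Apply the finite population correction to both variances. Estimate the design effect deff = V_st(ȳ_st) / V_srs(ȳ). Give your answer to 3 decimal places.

V̂(ȳ_st) = Σ W_h² (1 − n_h/N_h) s_h²/n_h, with W_h = N_h/N and N = 1340:
  stratum A: (280/1340)²·(1 − 41/280)·10.9²/41 = 0.107998
  stratum B: (440/1340)²·(1 − 61/440)·16.3²/61 = 0.404509
  stratum C: (620/1340)²·(1 − 109/620)·1.4²/109 = 0.00317273
V_st = 0.515679
V_srs = (1 − 211/1340)·200.4/211 = 0.800211
deff = V_st / V_srs = 0.515679/0.800211 = 0.6444

deff ≈ 0.644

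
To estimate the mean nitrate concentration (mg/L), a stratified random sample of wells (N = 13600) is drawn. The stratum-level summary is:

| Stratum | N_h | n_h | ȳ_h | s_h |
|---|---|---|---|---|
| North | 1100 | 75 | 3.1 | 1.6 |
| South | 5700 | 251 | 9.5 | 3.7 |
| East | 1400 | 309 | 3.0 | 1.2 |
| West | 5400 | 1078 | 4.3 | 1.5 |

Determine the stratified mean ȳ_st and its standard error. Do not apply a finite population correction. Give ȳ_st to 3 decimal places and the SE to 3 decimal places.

ȳ_st ≈ 6.249, SE ≈ 0.101

ȳ_st = Σ W_h ȳ_h = (1100·3.1 + 5700·9.5 + 1400·3.0 + 5400·4.3)/13600 = 6.24853
V̂(ȳ_st) = Σ W_h² s_h²/n_h, with W_h = N_h/N and N = 13600:
  stratum North: (1100/13600)²·1.6²/75 = 0.000223299
  stratum South: (5700/13600)²·3.7²/251 = 0.0095808
  stratum East: (1400/13600)²·1.2²/309 = 4.93835e-05
  stratum West: (5400/13600)²·1.5²/1078 = 0.000329059
V̂(ȳ_st) = 0.0101825
SE(ȳ_st) = √0.0101825 = 0.100909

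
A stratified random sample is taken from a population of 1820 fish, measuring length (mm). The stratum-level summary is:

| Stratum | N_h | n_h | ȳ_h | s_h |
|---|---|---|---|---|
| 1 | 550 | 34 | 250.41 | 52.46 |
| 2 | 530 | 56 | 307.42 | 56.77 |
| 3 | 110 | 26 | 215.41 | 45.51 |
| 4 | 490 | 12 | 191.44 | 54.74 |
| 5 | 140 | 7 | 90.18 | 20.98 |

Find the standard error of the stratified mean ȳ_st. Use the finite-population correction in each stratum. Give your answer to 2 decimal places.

SE(ȳ_st) ≈ 5.43

V̂(ȳ_st) = Σ W_h² (1 − n_h/N_h) s_h²/n_h, with W_h = N_h/N and N = 1820:
  stratum 1: (550/1820)²·(1 − 34/550)·52.46²/34 = 6.93501
  stratum 2: (530/1820)²·(1 − 56/530)·56.77²/56 = 4.36477
  stratum 3: (110/1820)²·(1 − 26/110)·45.51²/26 = 0.222213
  stratum 4: (490/1820)²·(1 − 12/490)·54.74²/12 = 17.6567
  stratum 5: (140/1820)²·(1 − 7/140)·20.98²/7 = 0.353468
V̂(ȳ_st) = 29.5322
SE(ȳ_st) = √29.5322 = 5.43435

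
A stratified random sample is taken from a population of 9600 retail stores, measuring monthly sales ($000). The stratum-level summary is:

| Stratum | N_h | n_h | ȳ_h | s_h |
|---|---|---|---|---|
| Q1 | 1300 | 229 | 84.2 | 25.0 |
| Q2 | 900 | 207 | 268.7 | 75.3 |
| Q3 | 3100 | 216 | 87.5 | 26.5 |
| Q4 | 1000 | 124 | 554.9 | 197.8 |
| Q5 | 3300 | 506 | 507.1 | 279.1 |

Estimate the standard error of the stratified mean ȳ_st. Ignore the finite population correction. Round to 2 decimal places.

V̂(ȳ_st) = Σ W_h² s_h²/n_h, with W_h = N_h/N and N = 9600:
  stratum Q1: (1300/9600)²·25.0²/229 = 0.0500482
  stratum Q2: (900/9600)²·75.3²/207 = 0.240748
  stratum Q3: (3100/9600)²·26.5²/216 = 0.339015
  stratum Q4: (1000/9600)²·197.8²/124 = 3.42364
  stratum Q5: (3300/9600)²·279.1²/506 = 18.1909
V̂(ȳ_st) = 22.2444
SE(ȳ_st) = √22.2444 = 4.71639

SE(ȳ_st) ≈ 4.72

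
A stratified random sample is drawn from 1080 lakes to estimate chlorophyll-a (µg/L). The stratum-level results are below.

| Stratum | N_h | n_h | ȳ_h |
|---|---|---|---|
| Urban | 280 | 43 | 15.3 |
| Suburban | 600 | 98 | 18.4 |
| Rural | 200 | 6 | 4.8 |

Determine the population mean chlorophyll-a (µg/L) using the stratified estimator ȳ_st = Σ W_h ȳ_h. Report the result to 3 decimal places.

ȳ_st ≈ 15.078

N = Σ N_h = 1080. Stratum weights W_h = N_h/N.
ȳ_st = (280·15.3 + 600·18.4 + 200·4.8) / 1080 = 15.07778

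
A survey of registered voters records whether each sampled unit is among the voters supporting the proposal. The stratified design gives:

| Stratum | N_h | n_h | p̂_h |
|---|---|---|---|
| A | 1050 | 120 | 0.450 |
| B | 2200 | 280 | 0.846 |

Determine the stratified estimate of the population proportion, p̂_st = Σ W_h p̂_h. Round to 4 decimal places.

p̂_st ≈ 0.7181

N = 3250; stratum weights W_h = N_h/N.
p̂_st = Σ W_h p̂_h = (1050·0.450 + 2200·0.846)/3250 = 0.71806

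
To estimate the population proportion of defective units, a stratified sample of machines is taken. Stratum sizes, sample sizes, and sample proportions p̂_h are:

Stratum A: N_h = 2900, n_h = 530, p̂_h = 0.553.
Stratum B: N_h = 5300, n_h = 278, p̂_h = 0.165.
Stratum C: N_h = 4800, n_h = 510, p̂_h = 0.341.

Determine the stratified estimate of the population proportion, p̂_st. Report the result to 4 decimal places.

N = 13000; stratum weights W_h = N_h/N.
p̂_st = Σ W_h p̂_h = (2900·0.553 + 5300·0.165 + 4800·0.341)/13000 = 0.31654

p̂_st ≈ 0.3165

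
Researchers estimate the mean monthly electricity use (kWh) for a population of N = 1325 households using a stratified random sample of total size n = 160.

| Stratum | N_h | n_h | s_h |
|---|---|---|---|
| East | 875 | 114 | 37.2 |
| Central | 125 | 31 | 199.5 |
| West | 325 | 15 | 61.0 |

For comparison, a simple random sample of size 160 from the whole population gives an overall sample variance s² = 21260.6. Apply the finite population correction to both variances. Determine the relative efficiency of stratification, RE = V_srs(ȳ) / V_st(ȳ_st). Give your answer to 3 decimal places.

RE ≈ 4.259

V̂(ȳ_st) = Σ W_h² (1 − n_h/N_h) s_h²/n_h, with W_h = N_h/N and N = 1325:
  stratum East: (875/1325)²·(1 − 114/875)·37.2²/114 = 4.60407
  stratum Central: (125/1325)²·(1 − 31/125)·199.5²/31 = 8.59271
  stratum West: (325/1325)²·(1 − 15/325)·61.0²/15 = 14.2358
V_st = 27.4326
V_srs = (1 − 160/1325)·21260.6/160 = 116.833
Relative efficiency = V_srs / V_st = 116.833/27.4326 = 4.2589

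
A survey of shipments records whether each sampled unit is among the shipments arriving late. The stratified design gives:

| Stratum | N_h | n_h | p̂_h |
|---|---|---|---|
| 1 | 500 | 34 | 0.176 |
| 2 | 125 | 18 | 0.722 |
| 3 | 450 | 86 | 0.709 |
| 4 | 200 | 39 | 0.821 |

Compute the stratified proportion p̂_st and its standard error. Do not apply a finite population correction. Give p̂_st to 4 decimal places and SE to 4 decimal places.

p̂_st ≈ 0.5188, SE ≈ 0.0345

N = 1275; stratum weights W_h = N_h/N.
p̂_st = Σ W_h p̂_h = (500·0.176 + 125·0.722 + 450·0.709 + 200·0.821)/1275 = 0.51882
V̂(p̂_st) = Σ W_h² p̂_h(1−p̂_h)/(n_h−1):
  stratum 1: (500/1275)²·0.176·0.824/33 = 0.000675843
  stratum 2: (125/1275)²·0.722·0.278/17 = 0.000113484
  stratum 3: (450/1275)²·0.709·0.291/85 = 0.00030236
  stratum 4: (200/1275)²·0.821·0.179/38 = 9.51595e-05
V̂(p̂_st) = 0.00118685; SE = √V̂ = 0.0344506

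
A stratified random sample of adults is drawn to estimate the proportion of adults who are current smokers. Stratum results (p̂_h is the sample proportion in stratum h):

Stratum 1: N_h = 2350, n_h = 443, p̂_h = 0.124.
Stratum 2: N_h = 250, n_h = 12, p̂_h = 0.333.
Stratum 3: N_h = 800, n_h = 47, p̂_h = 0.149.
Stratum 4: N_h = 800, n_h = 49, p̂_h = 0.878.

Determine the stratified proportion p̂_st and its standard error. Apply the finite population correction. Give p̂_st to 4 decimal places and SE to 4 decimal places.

N = 4200; stratum weights W_h = N_h/N.
p̂_st = Σ W_h p̂_h = (2350·0.124 + 250·0.333 + 800·0.149 + 800·0.878)/4200 = 0.28482
V̂(p̂_st) = Σ W_h² (1 − n_h/N_h) p̂_h(1−p̂_h)/(n_h−1):
  stratum 1: (2350/4200)²·(1 − 443/2350)·0.124·0.876/442 = 6.24343e-05
  stratum 2: (250/4200)²·(1 − 12/250)·0.333·0.667/11 = 6.81076e-05
  stratum 3: (800/4200)²·(1 − 47/800)·0.149·0.851/46 = 9.41335e-05
  stratum 4: (800/4200)²·(1 − 49/800)·0.878·0.122/48 = 7.60054e-05
V̂(p̂_st) = 0.000300681; SE = √V̂ = 0.0173402

p̂_st ≈ 0.2848, SE ≈ 0.0173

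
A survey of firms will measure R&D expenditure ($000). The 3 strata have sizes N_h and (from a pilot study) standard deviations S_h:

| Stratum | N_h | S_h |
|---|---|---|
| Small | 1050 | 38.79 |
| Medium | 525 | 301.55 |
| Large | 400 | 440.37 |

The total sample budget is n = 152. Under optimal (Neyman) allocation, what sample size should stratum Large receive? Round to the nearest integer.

Neyman allocation: n_h = n · N_h S_h / Σ N_i S_i, with n = 152.
  stratum Small: N_h·S_h = 1050·38.79 = 40729.50
  stratum Medium: N_h·S_h = 525·301.55 = 158313.75
  stratum Large: N_h·S_h = 400·440.37 = 176148.00
Σ N_h S_h = 375191.25
n for stratum Large = 152·176148.00/375191.25 = 71.362 → 71

71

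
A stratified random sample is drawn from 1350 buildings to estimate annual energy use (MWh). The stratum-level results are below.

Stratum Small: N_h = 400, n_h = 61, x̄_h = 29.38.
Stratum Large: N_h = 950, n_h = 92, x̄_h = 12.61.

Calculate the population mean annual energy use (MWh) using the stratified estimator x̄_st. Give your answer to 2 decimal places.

x̄_st ≈ 17.58

N = Σ N_h = 1350. Stratum weights W_h = N_h/N.
x̄_st = (400·29.38 + 950·12.61) / 1350 = 17.5789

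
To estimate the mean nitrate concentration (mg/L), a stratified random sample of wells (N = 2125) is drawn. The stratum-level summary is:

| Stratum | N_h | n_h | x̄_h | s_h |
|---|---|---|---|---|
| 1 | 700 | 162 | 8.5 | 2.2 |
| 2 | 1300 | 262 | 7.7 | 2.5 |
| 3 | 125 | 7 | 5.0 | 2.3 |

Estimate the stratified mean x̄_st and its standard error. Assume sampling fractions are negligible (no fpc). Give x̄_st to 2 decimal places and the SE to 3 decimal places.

x̄_st = Σ W_h x̄_h = (700·8.5 + 1300·7.7 + 125·5.0)/2125 = 7.80471
V̂(x̄_st) = Σ W_h² s_h²/n_h, with W_h = N_h/N and N = 2125:
  stratum 1: (700/2125)²·2.2²/162 = 0.00324197
  stratum 2: (1300/2125)²·2.5²/262 = 0.00892786
  stratum 3: (125/2125)²·2.3²/7 = 0.00261493
V̂(x̄_st) = 0.0147848
SE(x̄_st) = √0.0147848 = 0.121593

x̄_st ≈ 7.80, SE ≈ 0.122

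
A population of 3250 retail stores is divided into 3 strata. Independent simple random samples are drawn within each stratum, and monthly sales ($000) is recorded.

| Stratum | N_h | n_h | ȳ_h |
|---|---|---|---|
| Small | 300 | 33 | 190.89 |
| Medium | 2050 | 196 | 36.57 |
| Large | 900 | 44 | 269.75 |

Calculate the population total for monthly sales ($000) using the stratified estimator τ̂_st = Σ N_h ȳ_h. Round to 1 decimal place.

τ̂_st ≈ 375010.5

τ̂_st = Σ N_h ȳ_h = 300·190.89 + 2050·36.57 + 900·269.75 = 375010.5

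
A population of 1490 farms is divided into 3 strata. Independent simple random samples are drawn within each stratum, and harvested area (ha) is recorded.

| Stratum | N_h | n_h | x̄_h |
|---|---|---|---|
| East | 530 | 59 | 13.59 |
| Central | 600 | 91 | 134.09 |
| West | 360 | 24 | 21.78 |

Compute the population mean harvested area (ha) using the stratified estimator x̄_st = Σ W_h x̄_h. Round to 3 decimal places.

x̄_st ≈ 64.092

N = Σ N_h = 1490. Stratum weights W_h = N_h/N.
x̄_st = (530·13.59 + 600·134.09 + 360·21.78) / 1490 = 64.09228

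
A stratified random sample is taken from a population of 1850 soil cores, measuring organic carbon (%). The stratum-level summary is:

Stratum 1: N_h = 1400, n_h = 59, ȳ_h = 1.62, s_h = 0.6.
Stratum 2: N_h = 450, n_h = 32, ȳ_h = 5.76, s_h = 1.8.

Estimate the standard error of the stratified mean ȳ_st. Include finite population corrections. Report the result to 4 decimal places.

V̂(ȳ_st) = Σ W_h² (1 − n_h/N_h) s_h²/n_h, with W_h = N_h/N and N = 1850:
  stratum 1: (1400/1850)²·(1 − 59/1400)·0.6²/59 = 0.00334706
  stratum 2: (450/1850)²·(1 − 32/450)·1.8²/32 = 0.00556468
V̂(ȳ_st) = 0.00891174
SE(ȳ_st) = √0.00891174 = 0.094402

SE(ȳ_st) ≈ 0.0944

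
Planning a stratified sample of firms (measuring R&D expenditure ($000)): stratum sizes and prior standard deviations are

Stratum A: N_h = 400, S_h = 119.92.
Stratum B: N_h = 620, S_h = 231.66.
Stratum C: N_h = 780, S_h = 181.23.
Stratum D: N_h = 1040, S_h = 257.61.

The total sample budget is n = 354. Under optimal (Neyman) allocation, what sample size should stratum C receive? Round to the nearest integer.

Neyman allocation: n_h = n · N_h S_h / Σ N_i S_i, with n = 354.
  stratum A: N_h·S_h = 400·119.92 = 47968.00
  stratum B: N_h·S_h = 620·231.66 = 143629.20
  stratum C: N_h·S_h = 780·181.23 = 141359.40
  stratum D: N_h·S_h = 1040·257.61 = 267914.40
Σ N_h S_h = 600871.00
n for stratum C = 354·141359.40/600871.00 = 83.281 → 83

83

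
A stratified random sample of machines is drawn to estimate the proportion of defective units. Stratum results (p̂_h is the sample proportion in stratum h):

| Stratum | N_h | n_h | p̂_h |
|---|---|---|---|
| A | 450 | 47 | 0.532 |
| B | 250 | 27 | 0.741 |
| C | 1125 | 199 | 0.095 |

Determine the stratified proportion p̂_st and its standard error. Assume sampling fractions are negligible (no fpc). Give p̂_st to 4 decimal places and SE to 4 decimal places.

p̂_st ≈ 0.2912, SE ≈ 0.0252

N = 1825; stratum weights W_h = N_h/N.
p̂_st = Σ W_h p̂_h = (450·0.532 + 250·0.741 + 1125·0.095)/1825 = 0.29125
V̂(p̂_st) = Σ W_h² p̂_h(1−p̂_h)/(n_h−1):
  stratum A: (450/1825)²·0.532·0.468/46 = 0.000329078
  stratum B: (250/1825)²·0.741·0.259/26 = 0.000138516
  stratum C: (1125/1825)²·0.095·0.905/198 = 0.000165001
V̂(p̂_st) = 0.000632595; SE = √V̂ = 0.0251514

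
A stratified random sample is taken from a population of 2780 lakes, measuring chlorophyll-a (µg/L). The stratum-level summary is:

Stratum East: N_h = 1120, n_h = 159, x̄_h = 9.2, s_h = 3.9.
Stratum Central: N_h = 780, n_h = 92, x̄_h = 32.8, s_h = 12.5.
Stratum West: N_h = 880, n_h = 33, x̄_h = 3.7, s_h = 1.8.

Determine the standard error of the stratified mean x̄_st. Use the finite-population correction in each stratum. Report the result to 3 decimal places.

SE(x̄_st) ≈ 0.375

V̂(x̄_st) = Σ W_h² (1 − n_h/N_h) s_h²/n_h, with W_h = N_h/N and N = 2780:
  stratum East: (1120/2780)²·(1 − 159/1120)·3.9²/159 = 0.0133224
  stratum Central: (780/2780)²·(1 − 92/780)·12.5²/92 = 0.11793
  stratum West: (880/2780)²·(1 − 33/880)·1.8²/33 = 0.00946908
V̂(x̄_st) = 0.140722
SE(x̄_st) = √0.140722 = 0.375129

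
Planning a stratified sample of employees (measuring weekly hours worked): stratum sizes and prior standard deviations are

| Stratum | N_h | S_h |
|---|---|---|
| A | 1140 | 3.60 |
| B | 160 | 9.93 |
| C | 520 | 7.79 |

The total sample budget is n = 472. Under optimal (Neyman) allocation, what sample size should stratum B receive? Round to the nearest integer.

Neyman allocation: n_h = n · N_h S_h / Σ N_i S_i, with n = 472.
  stratum A: N_h·S_h = 1140·3.60 = 4104.00
  stratum B: N_h·S_h = 160·9.93 = 1588.80
  stratum C: N_h·S_h = 520·7.79 = 4050.80
Σ N_h S_h = 9743.60
n for stratum B = 472·1588.80/9743.60 = 76.965 → 77

77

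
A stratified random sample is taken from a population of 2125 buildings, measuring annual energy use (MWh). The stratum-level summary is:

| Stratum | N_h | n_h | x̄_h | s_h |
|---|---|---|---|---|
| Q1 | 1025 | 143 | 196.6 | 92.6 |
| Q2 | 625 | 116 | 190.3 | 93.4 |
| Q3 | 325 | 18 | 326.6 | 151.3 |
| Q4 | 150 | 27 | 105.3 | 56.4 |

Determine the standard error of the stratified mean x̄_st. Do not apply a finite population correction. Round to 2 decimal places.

SE(x̄_st) ≈ 7.13

V̂(x̄_st) = Σ W_h² s_h²/n_h, with W_h = N_h/N and N = 2125:
  stratum Q1: (1025/2125)²·92.6²/143 = 13.9513
  stratum Q2: (625/2125)²·93.4²/116 = 6.50546
  stratum Q3: (325/2125)²·151.3²/18 = 29.7478
  stratum Q4: (150/2125)²·56.4²/27 = 0.587028
V̂(x̄_st) = 50.7916
SE(x̄_st) = √50.7916 = 7.12682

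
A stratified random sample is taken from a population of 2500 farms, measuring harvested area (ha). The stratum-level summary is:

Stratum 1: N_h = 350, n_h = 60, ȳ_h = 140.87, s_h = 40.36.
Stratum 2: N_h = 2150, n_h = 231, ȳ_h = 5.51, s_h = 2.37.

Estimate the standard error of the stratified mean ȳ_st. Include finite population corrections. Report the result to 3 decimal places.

V̂(ȳ_st) = Σ W_h² (1 − n_h/N_h) s_h²/n_h, with W_h = N_h/N and N = 2500:
  stratum 1: (350/2500)²·(1 − 60/350)·40.36²/60 = 0.440897
  stratum 2: (2150/2500)²·(1 − 231/2150)·2.37²/231 = 0.0160516
V̂(ȳ_st) = 0.456949
SE(ȳ_st) = √0.456949 = 0.67598

SE(ȳ_st) ≈ 0.676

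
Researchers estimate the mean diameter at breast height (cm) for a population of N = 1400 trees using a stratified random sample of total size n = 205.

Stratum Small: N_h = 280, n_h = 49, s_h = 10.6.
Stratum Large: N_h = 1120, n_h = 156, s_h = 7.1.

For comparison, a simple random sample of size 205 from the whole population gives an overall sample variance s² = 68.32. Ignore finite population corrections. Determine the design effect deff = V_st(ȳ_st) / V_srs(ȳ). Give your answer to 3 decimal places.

deff ≈ 0.896

V̂(ȳ_st) = Σ W_h² s_h²/n_h, with W_h = N_h/N and N = 1400:
  stratum Small: (280/1400)²·10.6²/49 = 0.0917224
  stratum Large: (1120/1400)²·7.1²/156 = 0.20681
V_st = 0.298533
V_srs = s²/n = 68.32/205 = 0.333268
deff = V_st / V_srs = 0.298533/0.333268 = 0.8958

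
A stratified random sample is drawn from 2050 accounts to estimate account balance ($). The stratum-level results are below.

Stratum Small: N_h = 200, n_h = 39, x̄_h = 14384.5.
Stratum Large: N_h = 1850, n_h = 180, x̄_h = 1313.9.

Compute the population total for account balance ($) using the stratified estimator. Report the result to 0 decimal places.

τ̂_st = Σ N_h x̄_h = 200·14384.5 + 1850·1313.9 = 5307615

τ̂_st ≈ 5307615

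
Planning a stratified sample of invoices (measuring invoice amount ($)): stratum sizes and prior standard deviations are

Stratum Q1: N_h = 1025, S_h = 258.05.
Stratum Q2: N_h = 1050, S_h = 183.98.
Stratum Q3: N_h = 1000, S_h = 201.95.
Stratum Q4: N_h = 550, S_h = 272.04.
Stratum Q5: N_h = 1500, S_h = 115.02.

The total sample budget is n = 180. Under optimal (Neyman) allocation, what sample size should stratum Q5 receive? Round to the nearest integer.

Neyman allocation: n_h = n · N_h S_h / Σ N_i S_i, with n = 180.
  stratum Q1: N_h·S_h = 1025·258.05 = 264501.25
  stratum Q2: N_h·S_h = 1050·183.98 = 193179.00
  stratum Q3: N_h·S_h = 1000·201.95 = 201950.00
  stratum Q4: N_h·S_h = 550·272.04 = 149622.00
  stratum Q5: N_h·S_h = 1500·115.02 = 172530.00
Σ N_h S_h = 981782.25
n for stratum Q5 = 180·172530.00/981782.25 = 31.632 → 32

32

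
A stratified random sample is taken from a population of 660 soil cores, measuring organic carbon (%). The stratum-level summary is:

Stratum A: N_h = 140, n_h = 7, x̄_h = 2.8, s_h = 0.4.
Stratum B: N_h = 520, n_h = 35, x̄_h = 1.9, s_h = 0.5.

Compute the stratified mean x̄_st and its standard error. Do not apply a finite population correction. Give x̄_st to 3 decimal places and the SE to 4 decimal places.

x̄_st = Σ W_h x̄_h = (140·2.8 + 520·1.9)/660 = 2.09091
V̂(x̄_st) = Σ W_h² s_h²/n_h, with W_h = N_h/N and N = 660:
  stratum A: (140/660)²·0.4²/7 = 0.00102847
  stratum B: (520/660)²·0.5²/35 = 0.00443395
V̂(x̄_st) = 0.00546242
SE(x̄_st) = √0.00546242 = 0.0739082

x̄_st ≈ 2.091, SE ≈ 0.0739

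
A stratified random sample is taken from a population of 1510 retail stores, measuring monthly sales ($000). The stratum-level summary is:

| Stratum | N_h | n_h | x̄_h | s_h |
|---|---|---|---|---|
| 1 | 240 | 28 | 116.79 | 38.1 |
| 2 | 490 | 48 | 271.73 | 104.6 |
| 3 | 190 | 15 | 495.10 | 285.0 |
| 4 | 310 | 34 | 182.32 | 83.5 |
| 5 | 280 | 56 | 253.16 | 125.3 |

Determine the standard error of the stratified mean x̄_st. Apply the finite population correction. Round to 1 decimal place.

SE(x̄_st) ≈ 10.8

V̂(x̄_st) = Σ W_h² (1 − n_h/N_h) s_h²/n_h, with W_h = N_h/N and N = 1510:
  stratum 1: (240/1510)²·(1 − 28/240)·38.1²/28 = 1.15687
  stratum 2: (490/1510)²·(1 − 48/490)·104.6²/48 = 21.6514
  stratum 3: (190/1510)²·(1 − 15/190)·285.0²/15 = 78.9653
  stratum 4: (310/1510)²·(1 − 34/310)·83.5²/34 = 7.69504
  stratum 5: (280/1510)²·(1 − 56/280)·125.3²/56 = 7.71199
V̂(x̄_st) = 117.181
SE(x̄_st) = √117.181 = 10.825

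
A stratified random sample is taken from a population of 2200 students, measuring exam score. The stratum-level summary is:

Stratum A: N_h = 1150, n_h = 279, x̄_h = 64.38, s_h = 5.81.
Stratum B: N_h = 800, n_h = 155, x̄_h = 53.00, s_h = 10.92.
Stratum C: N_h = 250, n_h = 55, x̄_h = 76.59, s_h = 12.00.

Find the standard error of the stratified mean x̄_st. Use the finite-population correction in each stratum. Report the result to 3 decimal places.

SE(x̄_st) ≈ 0.365

V̂(x̄_st) = Σ W_h² (1 − n_h/N_h) s_h²/n_h, with W_h = N_h/N and N = 2200:
  stratum A: (1150/2200)²·(1 − 279/1150)·5.81²/279 = 0.0250391
  stratum B: (800/2200)²·(1 − 155/800)·10.92²/155 = 0.0820197
  stratum C: (250/2200)²·(1 − 55/250)·12.00²/55 = 0.0263711
V̂(x̄_st) = 0.13343
SE(x̄_st) = √0.13343 = 0.365281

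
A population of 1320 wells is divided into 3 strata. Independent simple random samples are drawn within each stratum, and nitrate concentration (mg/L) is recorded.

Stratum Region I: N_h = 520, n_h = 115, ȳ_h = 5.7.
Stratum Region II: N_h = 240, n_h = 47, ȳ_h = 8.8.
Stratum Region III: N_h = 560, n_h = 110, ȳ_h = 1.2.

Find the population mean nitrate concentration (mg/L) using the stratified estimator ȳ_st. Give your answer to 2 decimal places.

ȳ_st ≈ 4.35

N = Σ N_h = 1320. Stratum weights W_h = N_h/N.
ȳ_st = (520·5.7 + 240·8.8 + 560·1.2) / 1320 = 4.3545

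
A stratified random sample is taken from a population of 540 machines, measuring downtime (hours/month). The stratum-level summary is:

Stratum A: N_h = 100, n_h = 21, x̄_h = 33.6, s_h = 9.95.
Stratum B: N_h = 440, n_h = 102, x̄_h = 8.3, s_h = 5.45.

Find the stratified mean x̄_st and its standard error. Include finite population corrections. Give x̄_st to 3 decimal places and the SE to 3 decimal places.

x̄_st = Σ W_h x̄_h = (100·33.6 + 440·8.3)/540 = 12.98519
V̂(x̄_st) = Σ W_h² (1 − n_h/N_h) s_h²/n_h, with W_h = N_h/N and N = 540:
  stratum A: (100/540)²·(1 − 21/100)·9.95²/21 = 0.127722
  stratum B: (440/540)²·(1 − 102/440)·5.45²/102 = 0.148516
V̂(x̄_st) = 0.276239
SE(x̄_st) = √0.276239 = 0.525584

x̄_st ≈ 12.985, SE ≈ 0.526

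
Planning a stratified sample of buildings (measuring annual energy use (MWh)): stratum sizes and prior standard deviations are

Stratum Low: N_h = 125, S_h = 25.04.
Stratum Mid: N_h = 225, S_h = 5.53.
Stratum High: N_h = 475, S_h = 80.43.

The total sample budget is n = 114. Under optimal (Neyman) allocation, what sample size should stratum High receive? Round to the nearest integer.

102

Neyman allocation: n_h = n · N_h S_h / Σ N_i S_i, with n = 114.
  stratum Low: N_h·S_h = 125·25.04 = 3130.00
  stratum Mid: N_h·S_h = 225·5.53 = 1244.25
  stratum High: N_h·S_h = 475·80.43 = 38204.25
Σ N_h S_h = 42578.50
n for stratum High = 114·38204.25/42578.50 = 102.288 → 102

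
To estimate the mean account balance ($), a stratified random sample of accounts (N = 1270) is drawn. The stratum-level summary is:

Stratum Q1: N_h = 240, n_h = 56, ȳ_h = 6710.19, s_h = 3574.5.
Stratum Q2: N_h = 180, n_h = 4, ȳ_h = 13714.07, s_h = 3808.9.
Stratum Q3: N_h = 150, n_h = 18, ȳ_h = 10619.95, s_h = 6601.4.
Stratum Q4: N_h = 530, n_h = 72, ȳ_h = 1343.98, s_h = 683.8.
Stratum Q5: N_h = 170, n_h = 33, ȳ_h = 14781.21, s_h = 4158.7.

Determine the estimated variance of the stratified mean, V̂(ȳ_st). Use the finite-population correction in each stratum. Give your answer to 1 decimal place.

V̂(ȳ_st) = Σ W_h² (1 − n_h/N_h) s_h²/n_h, with W_h = N_h/N and N = 1270:
  stratum Q1: (240/1270)²·(1 − 56/240)·3574.5²/56 = 6246.89
  stratum Q2: (180/1270)²·(1 − 4/180)·3808.9²/4 = 71238.8
  stratum Q3: (150/1270)²·(1 − 18/150)·6601.4²/18 = 29720.6
  stratum Q4: (530/1270)²·(1 − 72/530)·683.8²/72 = 977.371
  stratum Q5: (170/1270)²·(1 − 33/170)·4158.7²/33 = 7567.69
V̂(ȳ_st) = 115751

V̂(ȳ_st) ≈ 115751.4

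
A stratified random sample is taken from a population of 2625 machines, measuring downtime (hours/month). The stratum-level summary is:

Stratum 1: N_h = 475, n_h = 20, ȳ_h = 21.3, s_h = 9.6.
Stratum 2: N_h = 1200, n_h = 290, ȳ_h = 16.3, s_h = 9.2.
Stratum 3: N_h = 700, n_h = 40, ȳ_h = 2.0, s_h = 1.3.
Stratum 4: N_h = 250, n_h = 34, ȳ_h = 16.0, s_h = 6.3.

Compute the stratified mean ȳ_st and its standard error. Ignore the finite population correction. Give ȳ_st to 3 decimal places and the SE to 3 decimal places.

ȳ_st ≈ 13.363, SE ≈ 0.475

ȳ_st = Σ W_h ȳ_h = (475·21.3 + 1200·16.3 + 700·2.0 + 250·16.0)/2625 = 13.36286
V̂(ȳ_st) = Σ W_h² s_h²/n_h, with W_h = N_h/N and N = 2625:
  stratum 1: (475/2625)²·9.6²/20 = 0.150883
  stratum 2: (1200/2625)²·9.2²/290 = 0.0609932
  stratum 3: (700/2625)²·1.3²/40 = 0.00300444
  stratum 4: (250/2625)²·6.3²/34 = 0.0105882
V̂(ȳ_st) = 0.225469
SE(ȳ_st) = √0.225469 = 0.474836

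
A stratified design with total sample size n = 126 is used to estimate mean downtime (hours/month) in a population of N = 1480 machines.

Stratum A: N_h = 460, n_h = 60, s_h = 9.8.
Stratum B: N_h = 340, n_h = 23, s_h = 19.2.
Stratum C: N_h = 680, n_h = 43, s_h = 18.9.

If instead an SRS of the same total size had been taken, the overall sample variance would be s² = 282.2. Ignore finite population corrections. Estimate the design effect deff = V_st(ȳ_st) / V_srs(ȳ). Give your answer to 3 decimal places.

V̂(ȳ_st) = Σ W_h² s_h²/n_h, with W_h = N_h/N and N = 1480:
  stratum A: (460/1480)²·9.8²/60 = 0.15463
  stratum B: (340/1480)²·19.2²/23 = 0.845881
  stratum C: (680/1480)²·18.9²/43 = 1.75368
V_st = 2.75419
V_srs = s²/n = 282.2/126 = 2.23968
deff = V_st / V_srs = 2.75419/2.23968 = 1.2297

deff ≈ 1.230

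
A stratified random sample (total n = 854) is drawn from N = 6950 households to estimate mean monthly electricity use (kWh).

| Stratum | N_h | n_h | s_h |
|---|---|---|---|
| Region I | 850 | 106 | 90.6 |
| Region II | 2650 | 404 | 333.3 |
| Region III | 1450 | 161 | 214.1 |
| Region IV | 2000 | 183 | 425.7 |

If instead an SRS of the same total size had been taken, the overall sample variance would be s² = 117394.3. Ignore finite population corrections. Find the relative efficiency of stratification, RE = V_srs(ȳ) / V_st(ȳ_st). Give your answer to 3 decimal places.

V̂(ȳ_st) = Σ W_h² s_h²/n_h, with W_h = N_h/N and N = 6950:
  stratum Region I: (850/6950)²·90.6²/106 = 1.15829
  stratum Region II: (2650/6950)²·333.3²/404 = 39.9771
  stratum Region III: (1450/6950)²·214.1²/161 = 12.3929
  stratum Region IV: (2000/6950)²·425.7²/183 = 82.0062
V_st = 135.535
V_srs = s²/n = 117394.3/854 = 137.464
Relative efficiency = V_srs / V_st = 137.464/135.535 = 1.0142

RE ≈ 1.014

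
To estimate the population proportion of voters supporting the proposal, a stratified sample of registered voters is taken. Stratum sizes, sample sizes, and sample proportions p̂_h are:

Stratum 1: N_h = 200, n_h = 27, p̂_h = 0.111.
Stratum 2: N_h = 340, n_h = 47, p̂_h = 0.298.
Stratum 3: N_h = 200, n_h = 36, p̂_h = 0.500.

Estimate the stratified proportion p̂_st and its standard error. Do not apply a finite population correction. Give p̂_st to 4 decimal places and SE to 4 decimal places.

p̂_st ≈ 0.3021, SE ≈ 0.0419

N = 740; stratum weights W_h = N_h/N.
p̂_st = Σ W_h p̂_h = (200·0.111 + 340·0.298 + 200·0.500)/740 = 0.30205
V̂(p̂_st) = Σ W_h² p̂_h(1−p̂_h)/(n_h−1):
  stratum 1: (200/740)²·0.111·0.889/26 = 0.000277235
  stratum 2: (340/740)²·0.298·0.702/46 = 0.000960041
  stratum 3: (200/740)²·0.500·0.500/35 = 0.000521757
V̂(p̂_st) = 0.00175903; SE = √V̂ = 0.0419408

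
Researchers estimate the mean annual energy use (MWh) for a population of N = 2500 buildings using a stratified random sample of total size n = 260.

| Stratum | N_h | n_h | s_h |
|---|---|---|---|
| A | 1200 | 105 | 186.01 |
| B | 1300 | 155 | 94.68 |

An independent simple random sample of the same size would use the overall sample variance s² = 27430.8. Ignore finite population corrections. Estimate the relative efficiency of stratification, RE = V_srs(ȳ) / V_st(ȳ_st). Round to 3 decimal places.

V̂(ȳ_st) = Σ W_h² s_h²/n_h, with W_h = N_h/N and N = 2500:
  stratum A: (1200/2500)²·186.01²/105 = 75.9217
  stratum B: (1300/2500)²·94.68²/155 = 15.6384
V_st = 91.56
V_srs = s²/n = 27430.8/260 = 105.503
Relative efficiency = V_srs / V_st = 105.503/91.56 = 1.1523

RE ≈ 1.152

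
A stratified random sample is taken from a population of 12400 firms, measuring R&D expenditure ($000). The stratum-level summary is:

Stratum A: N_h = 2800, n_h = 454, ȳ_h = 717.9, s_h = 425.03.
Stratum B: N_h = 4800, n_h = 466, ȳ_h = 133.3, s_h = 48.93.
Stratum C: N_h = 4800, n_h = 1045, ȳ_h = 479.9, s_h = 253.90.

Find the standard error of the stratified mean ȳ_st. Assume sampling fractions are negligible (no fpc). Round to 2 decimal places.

SE(ȳ_st) ≈ 5.50

V̂(ȳ_st) = Σ W_h² s_h²/n_h, with W_h = N_h/N and N = 12400:
  stratum A: (2800/12400)²·425.03²/454 = 20.2888
  stratum B: (4800/12400)²·48.93²/466 = 0.769846
  stratum C: (4800/12400)²·253.90²/1045 = 9.24375
V̂(ȳ_st) = 30.3024
SE(ȳ_st) = √30.3024 = 5.50476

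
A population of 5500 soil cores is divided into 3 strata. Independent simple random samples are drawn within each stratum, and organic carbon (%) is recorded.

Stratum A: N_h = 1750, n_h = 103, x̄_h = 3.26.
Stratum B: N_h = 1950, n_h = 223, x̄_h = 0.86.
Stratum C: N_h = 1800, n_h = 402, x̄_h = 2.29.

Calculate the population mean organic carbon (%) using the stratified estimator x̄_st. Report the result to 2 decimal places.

x̄_st ≈ 2.09

N = Σ N_h = 5500. Stratum weights W_h = N_h/N.
x̄_st = (1750·3.26 + 1950·0.86 + 1800·2.29) / 5500 = 2.0916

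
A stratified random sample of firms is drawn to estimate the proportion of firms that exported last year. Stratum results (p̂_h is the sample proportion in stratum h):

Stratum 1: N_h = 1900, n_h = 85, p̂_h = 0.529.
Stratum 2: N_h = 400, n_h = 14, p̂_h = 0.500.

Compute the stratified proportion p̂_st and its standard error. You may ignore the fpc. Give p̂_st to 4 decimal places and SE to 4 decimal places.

N = 2300; stratum weights W_h = N_h/N.
p̂_st = Σ W_h p̂_h = (1900·0.529 + 400·0.500)/2300 = 0.52396
V̂(p̂_st) = Σ W_h² p̂_h(1−p̂_h)/(n_h−1):
  stratum 1: (1900/2300)²·0.529·0.471/84 = 0.00202418
  stratum 2: (400/2300)²·0.500·0.500/13 = 0.000581649
V̂(p̂_st) = 0.00260583; SE = √V̂ = 0.0510473

p̂_st ≈ 0.5240, SE ≈ 0.0510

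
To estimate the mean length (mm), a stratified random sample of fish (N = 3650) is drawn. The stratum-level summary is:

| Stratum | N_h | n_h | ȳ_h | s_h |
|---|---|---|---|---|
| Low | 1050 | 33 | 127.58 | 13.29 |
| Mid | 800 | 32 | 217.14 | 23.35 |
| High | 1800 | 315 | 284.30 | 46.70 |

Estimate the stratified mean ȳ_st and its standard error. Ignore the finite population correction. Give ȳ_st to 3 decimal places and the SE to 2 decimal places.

ȳ_st ≈ 224.496, SE ≈ 1.72

ȳ_st = Σ W_h ȳ_h = (1050·127.58 + 800·217.14 + 1800·284.30)/3650 = 224.49616
V̂(ȳ_st) = Σ W_h² s_h²/n_h, with W_h = N_h/N and N = 3650:
  stratum Low: (1050/3650)²·13.29²/33 = 0.442924
  stratum Mid: (800/3650)²·23.35²/32 = 0.818499
  stratum High: (1800/3650)²·46.70²/315 = 1.68377
V̂(ȳ_st) = 2.94519
SE(ȳ_st) = √2.94519 = 1.71616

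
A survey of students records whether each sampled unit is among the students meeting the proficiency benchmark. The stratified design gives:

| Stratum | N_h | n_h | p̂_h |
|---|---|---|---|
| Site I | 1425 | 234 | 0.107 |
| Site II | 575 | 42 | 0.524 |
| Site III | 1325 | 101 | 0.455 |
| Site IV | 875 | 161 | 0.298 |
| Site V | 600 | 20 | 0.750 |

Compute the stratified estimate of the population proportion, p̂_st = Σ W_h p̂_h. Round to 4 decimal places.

N = 4800; stratum weights W_h = N_h/N.
p̂_st = Σ W_h p̂_h = (1425·0.107 + 575·0.524 + 1325·0.455 + 875·0.298 + 600·0.750)/4800 = 0.36821

p̂_st ≈ 0.3682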